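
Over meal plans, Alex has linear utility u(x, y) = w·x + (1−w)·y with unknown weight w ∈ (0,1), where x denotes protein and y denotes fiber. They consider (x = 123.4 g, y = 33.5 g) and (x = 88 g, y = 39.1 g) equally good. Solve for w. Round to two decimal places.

w = 0.14

Indifference: w·123.4 + (1−w)·33.5 = w·88 + (1−w)·39.1.
Rearranging, 35.4·w − 5.6·(1−w) = 0.
So w/(1−w) = 5.6/35.4 = 0.1582, giving w = 5.6/(35.4+5.6) = 0.14.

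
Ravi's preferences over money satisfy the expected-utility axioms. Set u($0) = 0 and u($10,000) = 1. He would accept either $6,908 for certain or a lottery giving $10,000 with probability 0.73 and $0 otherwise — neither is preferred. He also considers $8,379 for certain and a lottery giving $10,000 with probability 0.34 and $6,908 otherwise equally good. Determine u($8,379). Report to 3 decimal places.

First, u($6,908) = 0.73·u($10,000) + 0.27·u($0) = 0.73.
Chaining: u($8,379) = 0.34·1.00 + 0.66·0.73 = 0.8218.

0.822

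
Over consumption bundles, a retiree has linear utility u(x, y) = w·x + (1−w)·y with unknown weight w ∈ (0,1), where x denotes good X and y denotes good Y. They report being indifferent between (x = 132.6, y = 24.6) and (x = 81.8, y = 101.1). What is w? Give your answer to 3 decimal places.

w = 0.601

u(132.6,24.6) = u(81.8,101.1) means w·132.6 + (1−w)·24.6 = w·81.8 + (1−w)·101.1.
Rearranging, 50.8·w − 76.5·(1−w) = 0.
The marginal rate of substitution is 76.5/50.8, so w = 76.5/(50.8+76.5) = 0.601.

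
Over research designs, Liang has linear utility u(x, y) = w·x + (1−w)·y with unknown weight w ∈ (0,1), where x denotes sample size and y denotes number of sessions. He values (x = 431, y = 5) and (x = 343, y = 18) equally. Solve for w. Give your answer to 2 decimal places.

w = 0.13

Equating utilities: w·431 + (1−w)·5 = w·343 + (1−w)·18.
w·(431−343) = (1−w)·(18−5), i.e. w·88 = (1−w)·13.
The marginal rate of substitution is 13/88, so w = 13/(88+13) = 0.13.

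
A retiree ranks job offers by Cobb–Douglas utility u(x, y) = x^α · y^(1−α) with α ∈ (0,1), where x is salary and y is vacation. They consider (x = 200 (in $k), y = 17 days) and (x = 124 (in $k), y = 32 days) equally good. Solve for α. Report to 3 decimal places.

Set the two utilities equal: 200^α·17^(1−α) = 124^α·32^(1−α).
Rearrange to (200/124)^α = (32/17)^(1−α) and take logs: α·0.478036 = (1−α)·0.632523.
With A = 0.478036 and B = 0.632523: α·A = (1−α)·B, so α = B/(A+B) = 0.632523/1.110559 ≈ 0.570.

α ≈ 0.570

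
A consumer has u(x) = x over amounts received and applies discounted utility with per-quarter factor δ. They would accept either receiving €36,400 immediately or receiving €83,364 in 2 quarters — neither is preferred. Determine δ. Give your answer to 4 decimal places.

The payoff in 2 quarters is discounted by δ^2, so u(36400) = δ^2·u(83364) and δ^2 = u(36400)/u(83364).
With u(x) = x: δ^2 = 36400/83364 = 0.43664.
Taking the square root: δ = 0.43664^(1/2) ≈ 0.6608.

δ ≈ 0.6608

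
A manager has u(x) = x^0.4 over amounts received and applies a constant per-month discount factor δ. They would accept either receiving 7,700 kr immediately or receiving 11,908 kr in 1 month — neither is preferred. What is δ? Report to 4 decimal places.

δ ≈ 0.8400

Equating discounted utilities: u(7700) = δ·u(11908) ⇒ δ = u(7700)/u(11908).
Since u(x) = x^0.4, δ = (7700/11908)^0.4 = 0.64662^0.4 = 0.83996.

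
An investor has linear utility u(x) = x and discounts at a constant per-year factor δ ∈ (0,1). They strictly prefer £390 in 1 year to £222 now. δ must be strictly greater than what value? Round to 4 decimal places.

δ > 0.5692

The preference means 222 < δ·390.
Dividing through by 390 gives δ > 0.56923.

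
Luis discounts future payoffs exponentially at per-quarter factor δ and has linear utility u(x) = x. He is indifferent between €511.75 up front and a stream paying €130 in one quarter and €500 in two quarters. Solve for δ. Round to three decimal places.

δ ≈ 0.890

Equating present values: 511.75 = 130δ + 500δ².
That is, 500δ² + 130δ − 511.75 = 0, a quadratic in δ.
δ = (−130 + √(130² + 4·500·511.75)) / (2·500) = (−130 + √1040400.00) / 1000 ≈ 0.890.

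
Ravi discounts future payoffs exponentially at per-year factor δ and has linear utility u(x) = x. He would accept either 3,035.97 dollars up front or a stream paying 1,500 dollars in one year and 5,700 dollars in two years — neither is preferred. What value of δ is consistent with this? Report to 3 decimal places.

δ ≈ 0.610

Equating present values: 3035.97 = 1500δ + 5700δ².
Rearranged: 5700δ² + 1500δ − 3035.97 = 0.
δ = (−1500 + √(1500² + 4·5700·3035.97)) / (2·5700) = (−1500 + √71470116.00) / 11400 ≈ 0.610.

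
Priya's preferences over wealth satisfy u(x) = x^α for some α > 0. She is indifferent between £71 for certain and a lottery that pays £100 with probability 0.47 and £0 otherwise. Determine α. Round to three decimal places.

The lottery's expected utility is 0.47·u(100) + 0.53·u(0) = 0.47·100^α (since u(0) = 0 for α > 0).
Setting u(71) equal to that: 71^α = 0.47·100^α ⇒ (71/100)^α = 0.47.
α = ln(0.47) / ln(71/100) = -0.755023/-0.342490 ≈ 2.205.

α ≈ 2.205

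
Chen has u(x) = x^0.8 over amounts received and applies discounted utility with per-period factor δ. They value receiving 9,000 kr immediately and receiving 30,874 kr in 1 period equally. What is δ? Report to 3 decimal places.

Equating discounted utilities: u(9000) = δ·u(30874) ⇒ δ = u(9000)/u(30874).
Since u(x) = x^0.8, δ = (9000/30874)^0.8 = 0.29151^0.8 = 0.37301.

δ ≈ 0.373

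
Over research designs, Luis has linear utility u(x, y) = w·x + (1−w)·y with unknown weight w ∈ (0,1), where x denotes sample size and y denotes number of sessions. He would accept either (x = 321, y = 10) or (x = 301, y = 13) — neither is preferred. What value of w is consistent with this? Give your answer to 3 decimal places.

w = 0.130

u(321,10) = u(301,13) means w·321 + (1−w)·10 = w·301 + (1−w)·13.
Rearranging, 20·w − 3·(1−w) = 0.
Hence w = 3/(20+3) = 3/23 = 0.130.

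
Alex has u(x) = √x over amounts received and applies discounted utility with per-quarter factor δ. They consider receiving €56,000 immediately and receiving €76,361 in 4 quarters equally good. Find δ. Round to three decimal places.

δ ≈ 0.962

Equating discounted utilities: u(56000) = δ^4·u(76361) ⇒ δ^4 = u(56000)/u(76361).
Since u(x) = √x, δ^4 = √(56000/76361) = 0.85636.
Taking the 4th root: δ = 0.85636^(1/4) ≈ 0.962.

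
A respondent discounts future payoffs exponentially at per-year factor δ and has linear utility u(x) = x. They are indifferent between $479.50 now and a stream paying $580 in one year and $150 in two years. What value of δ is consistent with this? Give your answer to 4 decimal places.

The stream is worth 580δ + 150δ² today, so 580δ + 150δ² = 479.50.
That is, 150δ² + 580δ − 479.50 = 0, a quadratic in δ.
By the quadratic formula (taking the positive root), δ = (−580 + √624100.00) / 300 ≈ 0.7000.

δ ≈ 0.7000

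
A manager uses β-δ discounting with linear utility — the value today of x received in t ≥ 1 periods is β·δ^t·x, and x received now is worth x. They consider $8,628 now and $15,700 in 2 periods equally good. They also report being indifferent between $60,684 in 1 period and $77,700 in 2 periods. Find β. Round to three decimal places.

The second indifference involves only future payoffs, so β cancels: β·δ^1·60684 = β·δ^2·77700, giving δ = 60684/77700 = 0.78100.
Substituting δ into 8628 = β·δ^2·15700: β = 8628/(9576.482) ≈ 0.901.

β ≈ 0.901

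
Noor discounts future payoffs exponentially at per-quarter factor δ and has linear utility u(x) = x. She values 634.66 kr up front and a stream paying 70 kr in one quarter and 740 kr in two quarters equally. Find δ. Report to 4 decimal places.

Present value of the stream is 70·δ + 740·δ². Indifference gives 70δ + 740δ² = 634.66.
So 740δ² + 70δ − 634.66 = 0.
The positive root is δ = [−70 + √(70² + 4·740·634.66)] / (2·740) = (−70 + 1372.404)/1480 ≈ 0.8800.

δ ≈ 0.8800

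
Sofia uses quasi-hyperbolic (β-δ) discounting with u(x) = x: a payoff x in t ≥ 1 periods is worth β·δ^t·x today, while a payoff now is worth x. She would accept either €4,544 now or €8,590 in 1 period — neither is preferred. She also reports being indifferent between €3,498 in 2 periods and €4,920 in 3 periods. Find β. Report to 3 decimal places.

The second indifference involves only future payoffs, so β cancels: β·δ^2·3498 = β·δ^3·4920, giving δ = 3498/4920 = 0.71098.
Now use the now-vs-future pair: 4544 = β·δ·8590 gives β = 4544/(0.71098·8590) ≈ 0.744.

β ≈ 0.744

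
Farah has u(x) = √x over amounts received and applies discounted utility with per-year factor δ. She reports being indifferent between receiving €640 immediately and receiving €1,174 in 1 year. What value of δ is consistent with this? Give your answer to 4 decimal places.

Equating discounted utilities: u(640) = δ·u(1174) ⇒ δ = u(640)/u(1174).
Since u(x) = √x, δ = √(640/1174) = 0.73834.

δ ≈ 0.7383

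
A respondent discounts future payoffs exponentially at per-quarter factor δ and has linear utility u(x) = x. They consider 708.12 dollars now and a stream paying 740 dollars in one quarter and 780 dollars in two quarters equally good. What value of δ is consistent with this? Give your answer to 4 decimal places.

Present value of the stream is 740·δ + 780·δ². Indifference gives 740δ + 780δ² = 708.12.
Rearranged: 780δ² + 740δ − 708.12 = 0.
By the quadratic formula (taking the positive root), δ = (−740 + √2756934.40) / 1560 ≈ 0.5900.

δ ≈ 0.5900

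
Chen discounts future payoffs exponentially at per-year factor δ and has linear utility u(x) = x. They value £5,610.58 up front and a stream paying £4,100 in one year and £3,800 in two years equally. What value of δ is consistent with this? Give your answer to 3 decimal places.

The stream is worth 4100δ + 3800δ² today, so 4100δ + 3800δ² = 5610.58.
That is, 3800δ² + 4100δ − 5610.58 = 0, a quadratic in δ.
By the quadratic formula (taking the positive root), δ = (−4100 + √102090816.00) / 7600 ≈ 0.790.

δ ≈ 0.790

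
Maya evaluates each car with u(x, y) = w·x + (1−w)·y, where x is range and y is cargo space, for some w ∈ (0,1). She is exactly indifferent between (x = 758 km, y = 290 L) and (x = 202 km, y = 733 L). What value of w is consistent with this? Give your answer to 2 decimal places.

u(758,290) = u(202,733) means w·758 + (1−w)·290 = w·202 + (1−w)·733.
Rearranging, 556·w − 443·(1−w) = 0.
So w/(1−w) = 443/556 = 0.7968, giving w = 443/(556+443) = 0.44.

w = 0.44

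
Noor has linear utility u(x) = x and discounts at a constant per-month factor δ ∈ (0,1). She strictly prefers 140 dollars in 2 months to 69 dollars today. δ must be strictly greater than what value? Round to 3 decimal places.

δ > 0.702

Under u(x) = x this choice says 69 < δ^2·140.
Hence δ^2 > 69/140 = 0.49286, and x ↦ x^(1/2) is increasing on (0,∞).
δ > (69/140)^(1/2) ≈ 0.702.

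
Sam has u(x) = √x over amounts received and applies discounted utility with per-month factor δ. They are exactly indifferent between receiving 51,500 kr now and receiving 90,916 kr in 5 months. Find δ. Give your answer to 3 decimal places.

The payoff in 5 months is discounted by δ^5, so u(51500) = δ^5·u(90916) and δ^5 = u(51500)/u(90916).
Since u(x) = √x, δ^5 = √(51500/90916) = 0.75263.
So δ = 0.75263^(1/5) ≈ 0.945.

δ ≈ 0.945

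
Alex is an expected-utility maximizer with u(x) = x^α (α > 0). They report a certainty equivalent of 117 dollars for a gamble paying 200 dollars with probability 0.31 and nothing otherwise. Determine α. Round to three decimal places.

The lottery's expected utility is 0.31·u(200) + 0.69·u(0) = 0.31·200^α (since u(0) = 0 for α > 0).
Indifference: 117^α = 0.31·200^α, so (117/200)^α = 0.31.
Taking logs: α·ln(117/200) = ln(0.31), so α = -1.171183 / -0.536143 ≈ 2.184.

α ≈ 2.184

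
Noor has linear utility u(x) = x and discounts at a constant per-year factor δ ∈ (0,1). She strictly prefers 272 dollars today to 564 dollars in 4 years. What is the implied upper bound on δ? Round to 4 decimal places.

δ < 0.8333

The preference means 272 > δ^4·564.
Dividing by 564: δ^4 < 0.48227. Both sides are positive, so the 4th root keeps the direction.
δ < 0.48227^(1/4) = 0.8333.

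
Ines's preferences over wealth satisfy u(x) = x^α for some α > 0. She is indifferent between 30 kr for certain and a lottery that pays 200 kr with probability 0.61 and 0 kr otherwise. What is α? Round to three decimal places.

EU(lottery) = 0.61·200^α + 0.39·0 = 0.61·200^α.
Equating: 30^α = 0.61·200^α, i.e. 0.1500^α = 0.61.
Take logs: α = ln 0.61 / ln(30/200) ≈ 0.26055.

α ≈ 0.261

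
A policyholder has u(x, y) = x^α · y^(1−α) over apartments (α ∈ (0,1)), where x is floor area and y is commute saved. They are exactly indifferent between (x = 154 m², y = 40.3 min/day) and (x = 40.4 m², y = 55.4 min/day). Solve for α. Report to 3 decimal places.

α ≈ 0.192

Indifference: 154^α · 40.3^(1−α) = 40.4^α · 55.4^(1−α).
Rearrange to (154/40.4)^α = (55.4/40.3)^(1−α) and take logs: α·1.338123 = (1−α)·0.318228.
Thus α·(1.656351) = 0.318228, so α = 0.318228/1.656351 ≈ 0.192.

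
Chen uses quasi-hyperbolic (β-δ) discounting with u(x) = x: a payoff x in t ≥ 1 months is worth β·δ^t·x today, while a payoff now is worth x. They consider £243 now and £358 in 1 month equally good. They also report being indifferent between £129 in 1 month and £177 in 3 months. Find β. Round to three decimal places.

β ≈ 0.795

From the later pair, β·δ^1·129 = β·δ^3·177; dividing through, δ^2 = 129/177 = 0.72881, so δ = 0.85371.
Now use the now-vs-future pair: 243 = β·δ·358 gives β = 243/(0.85371·358) ≈ 0.795.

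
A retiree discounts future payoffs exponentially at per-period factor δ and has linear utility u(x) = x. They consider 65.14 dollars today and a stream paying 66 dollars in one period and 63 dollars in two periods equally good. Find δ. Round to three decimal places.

Present value of the stream is 66·δ + 63·δ². Indifference gives 66δ + 63δ² = 65.14.
That is, 63δ² + 66δ − 65.14 = 0, a quadratic in δ.
The positive root is δ = [−66 + √(66² + 4·63·65.14)] / (2·63) = (−66 + 144.122)/126 ≈ 0.620.

δ ≈ 0.620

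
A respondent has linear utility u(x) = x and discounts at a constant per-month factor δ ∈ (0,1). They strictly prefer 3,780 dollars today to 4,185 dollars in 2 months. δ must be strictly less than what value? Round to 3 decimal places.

The preference means 3780 > δ^2·4185.
Dividing by 4185: δ^2 < 0.90323. Both sides are positive, so the square root keeps the direction.
δ < (3780/4185)^(1/2) ≈ 0.950.

δ < 0.950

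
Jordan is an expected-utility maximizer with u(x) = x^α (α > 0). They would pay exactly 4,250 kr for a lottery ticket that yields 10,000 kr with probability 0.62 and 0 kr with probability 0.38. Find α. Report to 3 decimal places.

EU(lottery) = 0.62·10000^α + 0.38·0 = 0.62·10000^α.
Equating: 4250^α = 0.62·10000^α, i.e. 0.4250^α = 0.62.
Take logs: α = ln 0.62 / ln(4250/10000) ≈ 0.55867.

α ≈ 0.559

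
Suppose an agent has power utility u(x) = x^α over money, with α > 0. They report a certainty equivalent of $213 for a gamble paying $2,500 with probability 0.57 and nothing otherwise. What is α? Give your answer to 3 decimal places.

The lottery's expected utility is 0.57·u(2500) + 0.43·u(0) = 0.57·2500^α (since u(0) = 0 for α > 0).
Setting u(213) equal to that: 213^α = 0.57·2500^α ⇒ (213/2500)^α = 0.57.
Taking logs: α·ln(213/2500) = ln(0.57), so α = -0.562119 / -2.462754 ≈ 0.228.

α ≈ 0.228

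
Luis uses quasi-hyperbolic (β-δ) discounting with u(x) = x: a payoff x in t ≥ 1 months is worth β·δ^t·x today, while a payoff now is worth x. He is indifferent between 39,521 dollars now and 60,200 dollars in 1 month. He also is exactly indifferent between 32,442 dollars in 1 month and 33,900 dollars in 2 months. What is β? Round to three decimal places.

β ≈ 0.686

Both payoffs in the second observation are in the future, so β drops out: δ^1·32442 = δ^2·33900 ⇒ δ = 32442/33900 = 0.95699.
The first indifference: 39521 = β·δ·60200, so β = 39521/(δ·60200) = 39521/(0.95699·60200) ≈ 0.686.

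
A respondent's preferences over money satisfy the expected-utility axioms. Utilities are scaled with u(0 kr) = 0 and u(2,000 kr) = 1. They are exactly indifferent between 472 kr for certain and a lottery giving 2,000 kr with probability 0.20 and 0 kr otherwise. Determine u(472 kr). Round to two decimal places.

0.20

u(472 kr) equals the lottery's expected utility: 0.20·1 + 0.80·0 = 0.20.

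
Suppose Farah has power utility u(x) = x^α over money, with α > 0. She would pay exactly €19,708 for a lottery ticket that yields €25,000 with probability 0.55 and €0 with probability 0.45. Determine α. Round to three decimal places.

α ≈ 2.513

Since u(0) = 0, the lottery's EU is 0.55·25000^α.
Indifference: 19708^α = 0.55·25000^α, so (19708/25000)^α = 0.55.
Take logs: α = ln 0.55 / ln(19708/25000) ≈ 2.51349.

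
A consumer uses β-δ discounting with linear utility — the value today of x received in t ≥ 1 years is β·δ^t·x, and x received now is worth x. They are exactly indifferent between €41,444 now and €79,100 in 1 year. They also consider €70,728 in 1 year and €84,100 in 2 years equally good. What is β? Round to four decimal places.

β ≈ 0.6230

The second indifference involves only future payoffs, so β cancels: β·δ^1·70728 = β·δ^2·84100, giving δ = 70728/84100 = 0.84100.
Now use the now-vs-future pair: 41444 = β·δ·79100 gives β = 41444/(0.84100·79100) ≈ 0.6230.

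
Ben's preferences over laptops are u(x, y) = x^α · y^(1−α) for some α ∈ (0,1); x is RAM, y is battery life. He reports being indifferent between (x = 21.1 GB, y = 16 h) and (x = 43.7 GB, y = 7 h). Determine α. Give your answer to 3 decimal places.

The Cobb–Douglas utilities coincide, so 21.1^α·16^(1−α) = 43.7^α·7^(1−α).
(21.1/43.7)^α = (7/16)^(1−α); take logs: α·ln(21.1/43.7) = (1−α)·ln(7/16), i.e. α·-0.728075 = (1−α)·-0.826679.
With A = -0.728075 and B = -0.826679: α·A = (1−α)·B, so α = B/(A+B) = -0.826679/-1.554754 ≈ 0.532.

α ≈ 0.532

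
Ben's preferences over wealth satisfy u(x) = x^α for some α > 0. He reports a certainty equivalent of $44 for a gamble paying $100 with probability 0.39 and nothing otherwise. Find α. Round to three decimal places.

α ≈ 1.147

Since u(0) = 0, the lottery's EU is 0.39·100^α.
Equating: 44^α = 0.39·100^α, i.e. 0.4400^α = 0.39.
Taking logs: α·ln(44/100) = ln(0.39), so α = -0.941609 / -0.820981 ≈ 1.147.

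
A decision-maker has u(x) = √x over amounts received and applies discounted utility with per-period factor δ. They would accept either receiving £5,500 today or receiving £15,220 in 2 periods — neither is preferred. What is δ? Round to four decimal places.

Indifference means u(5500) = δ^2 · u(15220), so δ^2 = u(5500)/u(15220).
Since u(x) = √x, δ^2 = √(5500/15220) = 0.60114.
Taking the square root: δ = 0.60114^(1/2) ≈ 0.7753.

δ ≈ 0.7753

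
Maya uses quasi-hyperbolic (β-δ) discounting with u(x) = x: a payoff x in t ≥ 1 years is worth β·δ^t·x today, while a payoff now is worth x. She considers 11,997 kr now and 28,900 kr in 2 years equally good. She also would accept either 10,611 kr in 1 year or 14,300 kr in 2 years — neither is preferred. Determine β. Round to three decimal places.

β ≈ 0.754

The second indifference involves only future payoffs, so β cancels: β·δ^1·10611 = β·δ^2·14300, giving δ = 10611/14300 = 0.74203.
The first indifference: 11997 = β·δ^2·28900, so β = 11997/(δ^2·28900) = 11997/(0.55061·28900) ≈ 0.754.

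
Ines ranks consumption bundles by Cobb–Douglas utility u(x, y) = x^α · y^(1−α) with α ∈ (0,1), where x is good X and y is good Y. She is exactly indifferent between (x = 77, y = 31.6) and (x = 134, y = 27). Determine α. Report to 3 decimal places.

α ≈ 0.221

Set the two utilities equal: 77^α·31.6^(1−α) = 134^α·27^(1−α).
Taking logs: α·ln 77 + (1−α)·ln 31.6 = α·ln 134 + (1−α)·ln 27, i.e. α·-0.554034 = (1−α)·-0.157320.
So α/(1−α) = (-0.157320)/(-0.554034) = 0.283954, and α = 0.283954/1.283954 ≈ 0.221.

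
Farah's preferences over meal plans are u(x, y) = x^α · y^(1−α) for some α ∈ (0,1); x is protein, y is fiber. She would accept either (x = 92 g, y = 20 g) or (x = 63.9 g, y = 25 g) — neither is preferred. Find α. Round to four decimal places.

The Cobb–Douglas utilities coincide, so 92^α·20^(1−α) = 63.9^α·25^(1−α).
Rearrange to (92/63.9)^α = (25/20)^(1−α) and take logs: α·0.3644692 = (1−α)·0.2231436.
Thus α·(0.5876128) = 0.2231436, so α = 0.2231436/0.5876128 ≈ 0.3797.

α ≈ 0.3797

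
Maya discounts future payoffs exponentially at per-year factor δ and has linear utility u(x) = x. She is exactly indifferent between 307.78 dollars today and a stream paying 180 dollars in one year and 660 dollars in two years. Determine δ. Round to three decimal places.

Present value of the stream is 180·δ + 660·δ². Indifference gives 180δ + 660δ² = 307.78.
Rearranged: 660δ² + 180δ − 307.78 = 0.
The positive root is δ = [−180 + √(180² + 4·660·307.78)] / (2·660) = (−180 + 919.206)/1320 ≈ 0.560.

δ ≈ 0.560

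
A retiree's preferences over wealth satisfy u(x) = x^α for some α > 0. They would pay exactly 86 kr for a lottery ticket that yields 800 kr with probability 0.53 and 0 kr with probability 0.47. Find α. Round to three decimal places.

α ≈ 0.285

EU(lottery) = 0.53·800^α + 0.47·0 = 0.53·800^α.
Indifference: 86^α = 0.53·800^α, so (86/800)^α = 0.53.
α = ln(0.53) / ln(86/800) = -0.634878/-2.230264 ≈ 0.285.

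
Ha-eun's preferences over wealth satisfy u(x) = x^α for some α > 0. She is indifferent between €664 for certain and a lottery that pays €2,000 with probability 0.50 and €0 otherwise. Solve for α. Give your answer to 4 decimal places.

Since u(0) = 0, the lottery's EU is 0.50·2000^α.
Setting u(664) equal to that: 664^α = 0.50·2000^α ⇒ (664/2000)^α = 0.50.
α = ln(0.50) / ln(664/2000) = -0.6931472/-1.1026203 ≈ 0.6286.

α ≈ 0.6286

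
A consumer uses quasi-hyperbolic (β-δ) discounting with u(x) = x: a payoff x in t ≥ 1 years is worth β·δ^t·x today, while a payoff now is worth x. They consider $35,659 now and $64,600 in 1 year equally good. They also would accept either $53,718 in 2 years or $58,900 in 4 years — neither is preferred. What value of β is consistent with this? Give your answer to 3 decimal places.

From the later pair, β·δ^2·53718 = β·δ^4·58900; dividing through, δ^2 = 53718/58900 = 0.91202, so δ = 0.95500.
Now use the now-vs-future pair: 35659 = β·δ·64600 gives β = 35659/(0.95500·64600) ≈ 0.578.

β ≈ 0.578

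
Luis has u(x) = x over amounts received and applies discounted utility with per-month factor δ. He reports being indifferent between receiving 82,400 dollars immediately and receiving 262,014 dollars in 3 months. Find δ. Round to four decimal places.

δ ≈ 0.6800

The payoff in 3 months is discounted by δ^3, so u(82400) = δ^3·u(262014) and δ^3 = u(82400)/u(262014).
With u(x) = x: δ^3 = 82400/262014 = 0.31449.
So δ = 0.31449^(1/3) ≈ 0.6800.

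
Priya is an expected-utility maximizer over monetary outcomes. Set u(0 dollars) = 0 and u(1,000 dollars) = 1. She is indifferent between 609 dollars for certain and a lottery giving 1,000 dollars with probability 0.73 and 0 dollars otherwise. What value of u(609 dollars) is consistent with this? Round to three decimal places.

0.730

u(609 dollars) equals the lottery's expected utility: 0.73·1 + 0.27·0 = 0.73.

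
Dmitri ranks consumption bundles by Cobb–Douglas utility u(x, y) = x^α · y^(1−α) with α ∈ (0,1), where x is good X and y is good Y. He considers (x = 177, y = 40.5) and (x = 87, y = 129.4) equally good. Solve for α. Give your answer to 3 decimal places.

The Cobb–Douglas utilities coincide, so 177^α·40.5^(1−α) = 87^α·129.4^(1−α).
(177/87)^α = (129.4/40.5)^(1−α); take logs: α·ln(177/87) = (1−α)·ln(129.4/40.5), i.e. α·0.710242 = (1−α)·1.161606.
So α/(1−α) = (1.161606)/(0.710242) = 1.635507, and α = 1.635507/2.635507 ≈ 0.621.

α ≈ 0.621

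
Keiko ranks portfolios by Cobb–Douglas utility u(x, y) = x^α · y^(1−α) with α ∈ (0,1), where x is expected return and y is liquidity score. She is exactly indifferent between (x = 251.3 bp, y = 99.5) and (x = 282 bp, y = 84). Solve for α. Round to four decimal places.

α ≈ 0.5950

Indifference: 251.3^α · 99.5^(1−α) = 282^α · 84^(1−α).
Rearrange to (251.3/282)^α = (84/99.5)^(1−α) and take logs: α·-0.1152596 = (1−α)·-0.1693408.
So α/(1−α) = (-0.1693408)/(-0.1152596) = 1.4692121, and α = 1.4692121/2.4692121 ≈ 0.5950.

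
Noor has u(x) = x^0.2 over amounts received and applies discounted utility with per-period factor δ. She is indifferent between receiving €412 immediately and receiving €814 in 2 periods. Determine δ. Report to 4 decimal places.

δ ≈ 0.9342

The payoff in 2 periods is discounted by δ^2, so u(412) = δ^2·u(814) and δ^2 = u(412)/u(814).
Since u(x) = x^0.2, δ^2 = (412/814)^0.2 = 0.50614^0.2 = 0.87268.
So δ = 0.87268^(1/2) ≈ 0.9342.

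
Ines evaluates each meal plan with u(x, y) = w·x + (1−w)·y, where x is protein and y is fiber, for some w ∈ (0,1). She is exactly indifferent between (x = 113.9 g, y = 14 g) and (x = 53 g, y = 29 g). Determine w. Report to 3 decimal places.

u(113.9,14) = u(53,29) means w·113.9 + (1−w)·14 = w·53 + (1−w)·29.
Rearranging, 60.9·w − 15·(1−w) = 0.
Hence w = 15/(60.9+15) = 15/75.9 = 0.198.

w = 0.198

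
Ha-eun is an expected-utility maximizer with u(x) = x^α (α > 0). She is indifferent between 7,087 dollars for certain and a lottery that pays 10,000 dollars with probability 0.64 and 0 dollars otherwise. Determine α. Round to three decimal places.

α ≈ 1.296

The lottery's expected utility is 0.64·u(10000) + 0.36·u(0) = 0.64·10000^α (since u(0) = 0 for α > 0).
Equating: 7087^α = 0.64·10000^α, i.e. 0.7087^α = 0.64.
α = ln(0.64) / ln(7087/10000) = -0.446287/-0.344323 ≈ 1.296.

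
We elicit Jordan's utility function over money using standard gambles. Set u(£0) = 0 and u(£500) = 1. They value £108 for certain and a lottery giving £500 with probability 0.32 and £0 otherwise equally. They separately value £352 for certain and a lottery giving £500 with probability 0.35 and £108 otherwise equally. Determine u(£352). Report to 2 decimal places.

0.56

From the first indifference, u(£108) = 0.32·u(£500) + 0.68·u(£0) = 0.32·1 + 0.68·0 = 0.32.
Then u(£352) = 0.35·u(£500) + 0.65·u(£108) = 0.35·1.00 + 0.65·0.32 = 0.5580.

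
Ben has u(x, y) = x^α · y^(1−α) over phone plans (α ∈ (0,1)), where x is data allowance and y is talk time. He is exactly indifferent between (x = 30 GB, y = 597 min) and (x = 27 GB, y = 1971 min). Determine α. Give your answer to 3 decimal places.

α ≈ 0.919

Indifference: 30^α · 597^(1−α) = 27^α · 1971^(1−α).
(30/27)^α = (1971/597)^(1−α); take logs: α·ln(30/27) = (1−α)·ln(1971/597), i.e. α·0.105361 = (1−α)·1.194379.
Thus α·(1.299740) = 1.194379, so α = 1.194379/1.299740 ≈ 0.919.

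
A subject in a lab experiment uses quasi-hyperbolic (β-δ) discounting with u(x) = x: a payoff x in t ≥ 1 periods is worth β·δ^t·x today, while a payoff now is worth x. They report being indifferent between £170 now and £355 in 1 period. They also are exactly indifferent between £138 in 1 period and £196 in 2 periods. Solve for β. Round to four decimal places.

From the later pair, β·δ^1·138 = β·δ^2·196; dividing through, δ = 138/196 = 0.70408.
The first indifference: 170 = β·δ·355, so β = 170/(δ·355) = 170/(0.70408·355) ≈ 0.6801.

β ≈ 0.6801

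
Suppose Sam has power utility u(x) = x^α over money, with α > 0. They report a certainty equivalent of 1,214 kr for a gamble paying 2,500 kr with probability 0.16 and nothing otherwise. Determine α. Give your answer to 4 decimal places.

α ≈ 2.5369

EU(lottery) = 0.16·2500^α + 0.84·0 = 0.16·2500^α.
Equating: 1214^α = 0.16·2500^α, i.e. 0.4856^α = 0.16.
α = ln(0.16) / ln(1214/2500) = -1.8325815/-0.7223700 ≈ 2.5369.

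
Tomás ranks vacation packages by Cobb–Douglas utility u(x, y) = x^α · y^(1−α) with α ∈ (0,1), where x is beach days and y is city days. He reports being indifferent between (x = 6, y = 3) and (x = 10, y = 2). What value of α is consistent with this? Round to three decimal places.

Set the two utilities equal: 6^α·3^(1−α) = 10^α·2^(1−α).
Rearrange to (6/10)^α = (2/3)^(1−α) and take logs: α·-0.510826 = (1−α)·-0.405465.
So α/(1−α) = (-0.405465)/(-0.510826) = 0.793744, and α = 0.793744/1.793744 ≈ 0.443.

α ≈ 0.443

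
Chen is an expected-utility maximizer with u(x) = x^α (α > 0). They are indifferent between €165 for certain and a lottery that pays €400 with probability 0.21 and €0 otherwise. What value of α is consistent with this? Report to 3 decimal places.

α ≈ 1.762

Since u(0) = 0, the lottery's EU is 0.21·400^α.
Setting u(165) equal to that: 165^α = 0.21·400^α ⇒ (165/400)^α = 0.21.
Taking logs: α·ln(165/400) = ln(0.21), so α = -1.560648 / -0.885519 ≈ 1.762.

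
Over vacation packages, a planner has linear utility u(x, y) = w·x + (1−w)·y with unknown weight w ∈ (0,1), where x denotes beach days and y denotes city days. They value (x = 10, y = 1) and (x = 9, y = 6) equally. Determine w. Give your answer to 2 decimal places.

Equating utilities: w·10 + (1−w)·1 = w·9 + (1−w)·6.
Rearranging, 1·w − 5·(1−w) = 0.
Hence w = 5/(1+5) = 5/6 = 0.83.

w = 0.83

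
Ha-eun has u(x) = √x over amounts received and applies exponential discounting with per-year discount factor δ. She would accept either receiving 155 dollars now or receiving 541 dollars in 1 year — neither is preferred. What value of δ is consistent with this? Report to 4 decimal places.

The payoff in 1 year is discounted by δ, so u(155) = δ·u(541) and δ = u(155)/u(541).
With u(x) = √x: δ = √155/√541 = √(155/541) = 0.53526.

δ ≈ 0.5353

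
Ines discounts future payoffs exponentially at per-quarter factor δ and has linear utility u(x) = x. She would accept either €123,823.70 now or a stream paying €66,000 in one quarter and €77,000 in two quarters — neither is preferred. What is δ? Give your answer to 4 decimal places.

Equating present values: 123823.70 = 66000δ + 77000δ².
Rearranged: 77000δ² + 66000δ − 123823.70 = 0.
By the quadratic formula (taking the positive root), δ = (−66000 + √42493699600.00) / 154000 ≈ 0.9100.

δ ≈ 0.9100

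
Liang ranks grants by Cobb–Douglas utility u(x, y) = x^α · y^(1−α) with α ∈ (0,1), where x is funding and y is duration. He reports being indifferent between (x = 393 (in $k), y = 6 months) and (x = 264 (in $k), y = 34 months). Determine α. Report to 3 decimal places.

α ≈ 0.813

Indifference: 393^α · 6^(1−α) = 264^α · 34^(1−α).
(393/264)^α = (34/6)^(1−α); take logs: α·ln(393/264) = (1−α)·ln(34/6), i.e. α·0.397861 = (1−α)·1.734601.
Thus α·(2.132462) = 1.734601, so α = 1.734601/2.132462 ≈ 0.813.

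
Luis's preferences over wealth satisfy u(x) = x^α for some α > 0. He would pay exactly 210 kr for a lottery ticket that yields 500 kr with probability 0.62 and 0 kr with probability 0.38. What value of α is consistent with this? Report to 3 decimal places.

α ≈ 0.551

Since u(0) = 0, the lottery's EU is 0.62·500^α.
Indifference: 210^α = 0.62·500^α, so (210/500)^α = 0.62.
α = ln(0.62) / ln(210/500) = -0.478036/-0.867501 ≈ 0.551.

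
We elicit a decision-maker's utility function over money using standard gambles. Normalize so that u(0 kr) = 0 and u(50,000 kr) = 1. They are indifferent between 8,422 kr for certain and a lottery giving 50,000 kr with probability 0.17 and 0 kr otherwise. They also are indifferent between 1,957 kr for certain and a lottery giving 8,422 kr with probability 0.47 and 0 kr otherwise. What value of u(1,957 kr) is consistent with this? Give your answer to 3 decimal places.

First, u(8,422 kr) = 0.17·u(50,000 kr) + 0.83·u(0 kr) = 0.17.
Chaining: u(1,957 kr) = 0.47·0.17 + 0.53·0.00 = 0.0799.

0.080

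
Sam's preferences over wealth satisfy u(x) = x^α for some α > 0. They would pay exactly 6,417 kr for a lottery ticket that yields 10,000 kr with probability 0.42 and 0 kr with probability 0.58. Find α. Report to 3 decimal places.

Since u(0) = 0, the lottery's EU is 0.42·10000^α.
Indifference: 6417^α = 0.42·10000^α, so (6417/10000)^α = 0.42.
Take logs: α = ln 0.42 / ln(6417/10000) ≈ 1.95544.

α ≈ 1.955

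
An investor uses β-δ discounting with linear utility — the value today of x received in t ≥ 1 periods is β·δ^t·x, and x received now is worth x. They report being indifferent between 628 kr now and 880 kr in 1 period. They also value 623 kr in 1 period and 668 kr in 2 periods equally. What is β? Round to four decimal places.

β ≈ 0.7652

From the later pair, β·δ^1·623 = β·δ^2·668; dividing through, δ = 623/668 = 0.93263.
The first indifference: 628 = β·δ·880, so β = 628/(δ·880) = 628/(0.93263·880) ≈ 0.7652.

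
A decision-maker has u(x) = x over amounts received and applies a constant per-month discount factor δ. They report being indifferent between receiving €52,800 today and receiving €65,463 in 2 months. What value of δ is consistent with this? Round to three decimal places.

Equating discounted utilities: u(52800) = δ^2·u(65463) ⇒ δ^2 = u(52800)/u(65463).
With u(x) = x: δ^2 = 52800/65463 = 0.80656.
So δ = 0.80656^(1/2) ≈ 0.898.

δ ≈ 0.898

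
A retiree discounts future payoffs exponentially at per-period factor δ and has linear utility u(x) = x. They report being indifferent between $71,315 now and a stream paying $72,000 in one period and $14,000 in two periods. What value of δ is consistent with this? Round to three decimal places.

Present value of the stream is 72000·δ + 14000·δ². Indifference gives 72000δ + 14000δ² = 71315.
That is, 14000δ² + 72000δ − 71315 = 0, a quadratic in δ.
By the quadratic formula (taking the positive root), δ = (−72000 + √9177640000.00) / 28000 ≈ 0.850.

δ ≈ 0.850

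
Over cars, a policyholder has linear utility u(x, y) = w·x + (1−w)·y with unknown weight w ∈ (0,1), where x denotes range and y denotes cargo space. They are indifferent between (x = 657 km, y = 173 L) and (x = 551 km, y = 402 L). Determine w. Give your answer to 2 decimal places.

w = 0.68

Indifference: w·657 + (1−w)·173 = w·551 + (1−w)·402.
Collecting terms: w·106 = (1−w)·229.
Hence w = 229/(106+229) = 229/335 = 0.68.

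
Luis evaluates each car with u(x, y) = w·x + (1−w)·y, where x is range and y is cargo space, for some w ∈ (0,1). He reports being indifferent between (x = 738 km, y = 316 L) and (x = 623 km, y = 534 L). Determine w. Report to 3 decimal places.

Equating utilities: w·738 + (1−w)·316 = w·623 + (1−w)·534.
w·(738−623) = (1−w)·(534−316), i.e. w·115 = (1−w)·218.
Hence w = 218/(115+218) = 218/333 = 0.655.

w = 0.655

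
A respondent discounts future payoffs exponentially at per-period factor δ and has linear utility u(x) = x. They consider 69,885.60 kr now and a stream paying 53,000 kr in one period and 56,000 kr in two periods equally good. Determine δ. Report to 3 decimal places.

δ ≈ 0.740

Equating present values: 69885.60 = 53000δ + 56000δ².
That is, 56000δ² + 53000δ − 69885.60 = 0, a quadratic in δ.
The positive root is δ = [−53000 + √(53000² + 4·56000·69885.60)] / (2·56000) = (−53000 + 135880.000)/112000 ≈ 0.740.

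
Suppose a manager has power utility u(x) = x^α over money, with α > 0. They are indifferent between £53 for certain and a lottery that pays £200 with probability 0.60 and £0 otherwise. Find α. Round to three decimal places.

α ≈ 0.385

EU(lottery) = 0.60·200^α + 0.40·0 = 0.60·200^α.
Indifference: 53^α = 0.60·200^α, so (53/200)^α = 0.60.
Take logs: α = ln 0.60 / ln(53/200) ≈ 0.38465.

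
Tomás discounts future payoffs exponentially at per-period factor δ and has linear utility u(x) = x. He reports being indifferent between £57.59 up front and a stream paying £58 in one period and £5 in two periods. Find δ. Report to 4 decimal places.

δ ≈ 0.9200

Present value of the stream is 58·δ + 5·δ². Indifference gives 58δ + 5δ² = 57.59.
That is, 5δ² + 58δ − 57.59 = 0, a quadratic in δ.
By the quadratic formula (taking the positive root), δ = (−58 + √4515.80) / 10 ≈ 0.9200.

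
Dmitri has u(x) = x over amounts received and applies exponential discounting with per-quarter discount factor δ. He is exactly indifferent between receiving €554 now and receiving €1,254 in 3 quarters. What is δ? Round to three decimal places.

The payoff in 3 quarters is discounted by δ^3, so u(554) = δ^3·u(1254) and δ^3 = u(554)/u(1254).
With u(x) = x: δ^3 = 554/1254 = 0.44179.
Hence δ = (0.44179)^(1/3) = 0.76162.

δ ≈ 0.762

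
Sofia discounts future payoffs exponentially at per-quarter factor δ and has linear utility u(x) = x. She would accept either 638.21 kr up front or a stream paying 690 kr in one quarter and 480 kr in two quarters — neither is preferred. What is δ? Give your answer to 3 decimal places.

δ ≈ 0.640

The stream is worth 690δ + 480δ² today, so 690δ + 480δ² = 638.21.
Rearranged: 480δ² + 690δ − 638.21 = 0.
The positive root is δ = [−690 + √(690² + 4·480·638.21)] / (2·480) = (−690 + 1304.401)/960 ≈ 0.640.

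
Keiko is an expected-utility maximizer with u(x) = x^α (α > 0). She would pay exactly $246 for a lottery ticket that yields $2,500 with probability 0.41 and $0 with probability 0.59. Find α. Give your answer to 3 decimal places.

α ≈ 0.385

Since u(0) = 0, the lottery's EU is 0.41·2500^α.
Equating: 246^α = 0.41·2500^α, i.e. 0.0984^α = 0.41.
α = ln(0.41) / ln(246/2500) = -0.891598/-2.318714 ≈ 0.385.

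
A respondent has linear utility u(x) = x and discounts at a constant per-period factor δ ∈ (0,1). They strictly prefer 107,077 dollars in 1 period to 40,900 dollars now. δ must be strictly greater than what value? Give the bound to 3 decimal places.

δ > 0.382

Comparing present values: 40900 < δ·107077.
Dividing through by 107077 gives δ > 0.38197.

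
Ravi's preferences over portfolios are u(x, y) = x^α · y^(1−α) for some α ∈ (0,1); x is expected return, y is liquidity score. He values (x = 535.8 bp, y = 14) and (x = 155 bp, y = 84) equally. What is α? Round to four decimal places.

α ≈ 0.5909

Indifference: 535.8^α · 14^(1−α) = 155^α · 84^(1−α).
(535.8/155)^α = (84/14)^(1−α); take logs: α·ln(535.8/155) = (1−α)·ln(84/14), i.e. α·1.2403358 = (1−α)·1.7917595.
With A = 1.2403358 and B = 1.7917595: α·A = (1−α)·B, so α = B/(A+B) = 1.7917595/3.0320953 ≈ 0.5909.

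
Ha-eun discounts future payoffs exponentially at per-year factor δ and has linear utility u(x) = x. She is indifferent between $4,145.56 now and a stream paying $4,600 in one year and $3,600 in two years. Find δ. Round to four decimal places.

δ ≈ 0.6100

Present value of the stream is 4600·δ + 3600·δ². Indifference gives 4600δ + 3600δ² = 4145.56.
Rearranged: 3600δ² + 4600δ − 4145.56 = 0.
By the quadratic formula (taking the positive root), δ = (−4600 + √80856064.00) / 7200 ≈ 0.6100.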